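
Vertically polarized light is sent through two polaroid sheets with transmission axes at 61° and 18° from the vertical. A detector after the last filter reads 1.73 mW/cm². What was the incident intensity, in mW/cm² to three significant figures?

By Malus's law, I₁ = I₀ cos²(61° − 0°) = I₀ cos²(61°) = 0.235 I₀.
I₂ = I₁ cos²(18° − 61°) = 0.235 I₀ · cos²(43°) = 0.1257 I₀.
So 1.73 mW/cm² = 0.1257 I₀, giving I₀ = 1.73/0.1257 = 13.76 mW/cm².

I₀ ≈ 13.8 mW/cm²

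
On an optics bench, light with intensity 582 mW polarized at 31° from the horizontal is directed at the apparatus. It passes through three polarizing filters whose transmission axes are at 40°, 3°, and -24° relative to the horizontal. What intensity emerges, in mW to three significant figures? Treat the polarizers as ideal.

By Malus's law, I₁ = 582 mW · cos²(9°) = 567.8 mW.
I₂ = I₁ · cos²(37°) = 567.8 · 0.6378 = 362.1 mW.
I₃ = I₂ · cos²(27°) = 362.1 · 0.7939 = 287.5 mW.

I ≈ 287 mW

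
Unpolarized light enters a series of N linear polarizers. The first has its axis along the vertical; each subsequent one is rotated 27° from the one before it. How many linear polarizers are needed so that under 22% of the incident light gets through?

N = 5

First polarizer halves the unpolarized light: factor 1/2.
Each further stage multiplies by cos²(27°) = 0.7939.
After N polarizers: T = 0.5·0.7939^(N−1). Require T < 0.22 ⇒ N−1 > ln(0.22/0.5)/ln(0.7939) = 3.56, so N−1 ≥ 4 and N = 5.
Check: N=5 gives T = 0.1986 < 0.22; N=4 gives T = 0.2502.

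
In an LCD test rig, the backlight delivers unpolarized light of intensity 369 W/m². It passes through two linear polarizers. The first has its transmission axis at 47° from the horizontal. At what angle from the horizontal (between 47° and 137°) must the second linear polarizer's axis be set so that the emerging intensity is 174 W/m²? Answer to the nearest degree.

θ ≈ 61°

Unpolarized light through the first polarizer → I₁ = ½ I₀, now polarized at 47°.
Target fraction: 174 / 369 W/m² = 0.4715 of I₀.
Need I₂/I₀ = 0.4715, so cos²(θ − 47°) = 0.4715 / 0.5 = 0.9431.
θ − 47° = arccos(√0.9431) = 13.8°, giving θ ≈ 47 + 13.8 = 60.8°.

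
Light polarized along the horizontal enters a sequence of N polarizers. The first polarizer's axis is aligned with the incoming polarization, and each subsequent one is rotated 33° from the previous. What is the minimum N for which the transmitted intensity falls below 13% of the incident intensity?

First polarizer is aligned with the polarization: full transmission.
Each further stage multiplies by cos²(33°) = 0.7034.
After N polarizers: T = 0.7034^(N−1). Require T < 0.13 ⇒ N−1 > ln(0.13)/ln(0.7034) = 5.80, so N−1 ≥ 6 and N = 7.
Check: N=7 gives T = 0.1211 < 0.13; N=6 gives T = 0.1722.

N = 7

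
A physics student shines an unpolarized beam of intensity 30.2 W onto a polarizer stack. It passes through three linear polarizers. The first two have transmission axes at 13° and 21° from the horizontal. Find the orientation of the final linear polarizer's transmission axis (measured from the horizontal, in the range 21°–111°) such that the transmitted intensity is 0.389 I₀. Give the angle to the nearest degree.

Unpolarized light through the first polarizer → I₁ = ½ I₀, now polarized at 13°.
I₂ = I₁ cos²(21° − 13°) = 0.5 I₀ · cos²(8°) = 0.4903 I₀.
Need I₃/I₀ = 0.389, so cos²(θ − 21°) = 0.389 / 0.4903 = 0.7934.
θ − 21° = arccos(√0.7934) = 27.0°, giving θ ≈ 21 + 27.0 = 48.0°.

θ ≈ 48°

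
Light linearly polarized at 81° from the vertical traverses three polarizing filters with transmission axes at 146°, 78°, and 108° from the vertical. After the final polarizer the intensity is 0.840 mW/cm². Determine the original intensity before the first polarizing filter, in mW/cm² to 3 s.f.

By Malus's law, I₁ = I₀ cos²(146° − 81°) = I₀ cos²(65°) = 0.1786 I₀.
I₂ = I₁ cos²(78° − 146°) = 0.1786 I₀ · cos²(68°) = 0.02506 I₀.
I₃ = I₂ cos²(108° − 78°) = 0.02506 I₀ · cos²(30°) = 0.0188 I₀.
So 0.840 mW/cm² = 0.0188 I₀, giving I₀ = 0.840/0.0188 = 44.69 mW/cm².

I₀ ≈ 44.7 mW/cm²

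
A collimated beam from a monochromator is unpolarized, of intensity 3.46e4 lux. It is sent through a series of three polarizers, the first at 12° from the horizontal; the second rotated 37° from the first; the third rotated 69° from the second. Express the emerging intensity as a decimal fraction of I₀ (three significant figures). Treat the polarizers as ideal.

Unpolarized light through the first polarizer → I₁ = 3.46e4 lux/2 = 1.73e+04 lux, polarized at 12°.
I₂ = I₁ · cos²(37°) = 1.73e+04 · 0.6378 = 1.103e+04 lux.
I₃ = I₂ · cos²(69°) = 1.103e+04 · 0.1284 = 1417 lux.
Transmitted fraction = 0.04096.

I/I₀ ≈ 0.0410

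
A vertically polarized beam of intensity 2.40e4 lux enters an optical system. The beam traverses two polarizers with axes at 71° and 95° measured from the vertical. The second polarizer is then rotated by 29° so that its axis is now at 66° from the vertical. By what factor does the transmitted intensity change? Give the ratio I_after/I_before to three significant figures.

Before rotation:
By Malus's law, I₁ = I₀ cos²(71° − 0°) = I₀ cos²(71°) = 0.106 I₀.
I₂ = I₁ cos²(95° − 71°) = 0.106 I₀ · cos²(24°) = 0.08846 I₀.
After rotation:
I₁ = I₀ cos²(71° − 0°) = I₀ cos²(71°) = 0.106 I₀.
I₂ = I₁ cos²(66° − 71°) = 0.106 I₀ · cos²(5°) = 0.1052 I₀.
Ratio = 0.1052 / 0.08846 = 1.189.

I_new/I_old ≈ 1.19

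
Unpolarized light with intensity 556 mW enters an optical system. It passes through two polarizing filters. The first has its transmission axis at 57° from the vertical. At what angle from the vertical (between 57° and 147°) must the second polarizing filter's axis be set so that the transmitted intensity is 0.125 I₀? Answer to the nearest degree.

θ ≈ 117°

Unpolarized light through the first polarizer → I₁ = ½ I₀, now polarized at 57°.
Need I₂/I₀ = 0.125, so cos²(θ − 57°) = 0.125 / 0.5 = 0.25.
θ − 57° = arccos(√0.25) = 60.0°, giving θ ≈ 57 + 60.0 = 117.0°.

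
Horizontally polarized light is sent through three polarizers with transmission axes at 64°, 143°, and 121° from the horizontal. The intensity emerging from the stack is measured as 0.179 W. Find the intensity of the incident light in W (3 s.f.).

I₁ = I₀ cos²(64° − 0°) = I₀ cos²(64°) = 0.1922 I₀.
I₂ = I₁ cos²(143° − 64°) = 0.1922 I₀ · cos²(79°) = 0.006997 I₀.
I₃ = I₂ cos²(121° − 143°) = 0.006997 I₀ · cos²(22°) = 0.006015 I₀.
So 0.179 W = 0.006015 I₀, giving I₀ = 0.179/0.006015 = 29.76 W.

I₀ ≈ 29.8 W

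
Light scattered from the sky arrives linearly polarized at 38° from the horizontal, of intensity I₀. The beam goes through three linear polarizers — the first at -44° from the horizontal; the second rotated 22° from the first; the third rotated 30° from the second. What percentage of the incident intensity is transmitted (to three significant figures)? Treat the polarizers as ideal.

By Malus's law, I₁ = I₀ cos²(-44° − 38°) = I₀ cos²(82°) = 0.01937 I₀.
I₂ = I₁ cos²(22°) = 0.01937 · 0.8597 I₀ = 0.01665 I₀.
I₃ = I₂ cos²(30°) = 0.01665 · 0.75 I₀ = 0.01249 I₀.
That is 1.249% of the incident intensity.

≈ 1.25%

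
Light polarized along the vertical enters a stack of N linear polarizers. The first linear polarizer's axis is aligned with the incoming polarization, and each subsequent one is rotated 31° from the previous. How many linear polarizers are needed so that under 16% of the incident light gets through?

First polarizer is aligned with the polarization: full transmission.
Each further stage multiplies by cos²(31°) = 0.7347.
After N polarizers: T = 0.7347^(N−1). Require T < 0.16 ⇒ N−1 > ln(0.16)/ln(0.7347) = 5.95, so N−1 ≥ 6 and N = 7.
Check: N=7 gives T = 0.1573 < 0.16; N=6 gives T = 0.2141.

N = 7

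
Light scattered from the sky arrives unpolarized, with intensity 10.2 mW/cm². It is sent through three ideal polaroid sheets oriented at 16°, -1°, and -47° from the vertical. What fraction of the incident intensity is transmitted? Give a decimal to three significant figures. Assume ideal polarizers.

Unpolarized light through the first polarizer → I₁ = 10.2 mW/cm²/2 = 5.1 mW/cm², polarized at 16°.
I₂ = I₁ · cos²(17°) = 5.1 · 0.9145 = 4.664 mW/cm².
I₃ = I₂ · cos²(46°) = 4.664 · 0.4826 = 2.251 mW/cm².
Transmitted fraction = 0.2207.

I/I₀ ≈ 0.221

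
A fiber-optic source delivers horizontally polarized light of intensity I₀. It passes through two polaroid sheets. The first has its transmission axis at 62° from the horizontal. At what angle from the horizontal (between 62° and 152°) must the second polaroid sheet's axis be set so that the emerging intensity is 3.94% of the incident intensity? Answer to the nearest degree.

θ ≈ 127°

I₁ = I₀ cos²(62° − 0°) = I₀ cos²(62°) = 0.2204 I₀.
Need I₂/I₀ = 0.0394, so cos²(θ − 62°) = 0.0394 / 0.2204 = 0.1788.
θ − 62° = arccos(√0.1788) = 65.0°, giving θ ≈ 62 + 65.0 = 127.0°.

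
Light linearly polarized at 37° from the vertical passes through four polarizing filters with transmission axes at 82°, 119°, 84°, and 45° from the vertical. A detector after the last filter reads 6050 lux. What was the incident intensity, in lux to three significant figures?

I₀ ≈ 4.68e4 lux

By Malus's law, I₁ = I₀ cos²(82° − 37°) = I₀ cos²(45°) = 0.5 I₀.
I₂ = I₁ cos²(119° − 82°) = 0.5 I₀ · cos²(37°) = 0.3189 I₀.
I₃ = I₂ cos²(84° − 119°) = 0.3189 I₀ · cos²(35°) = 0.214 I₀.
I₄ = I₃ cos²(45° − 84°) = 0.214 I₀ · cos²(39°) = 0.1292 I₀.
So 6050 lux = 0.1292 I₀, giving I₀ = 6050/0.1292 = 4.681e+04 lux.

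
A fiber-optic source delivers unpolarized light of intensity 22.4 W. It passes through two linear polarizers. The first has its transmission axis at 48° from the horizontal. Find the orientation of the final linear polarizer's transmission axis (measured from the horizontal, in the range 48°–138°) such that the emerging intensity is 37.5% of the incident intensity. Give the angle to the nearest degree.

Unpolarized light through the first polarizer → I₁ = ½ I₀, now polarized at 48°.
Need I₂/I₀ = 0.375, so cos²(θ − 48°) = 0.375 / 0.5 = 0.75.
θ − 48° = arccos(√0.75) = 30.0°, giving θ ≈ 48 + 30.0 = 78.0°.

θ ≈ 78°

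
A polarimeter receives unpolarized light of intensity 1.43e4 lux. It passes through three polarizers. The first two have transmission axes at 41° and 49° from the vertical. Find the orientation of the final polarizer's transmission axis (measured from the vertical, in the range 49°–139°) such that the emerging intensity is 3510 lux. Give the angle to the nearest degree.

Unpolarized light through the first polarizer → I₁ = ½ I₀, now polarized at 41°.
I₂ = I₁ cos²(49° − 41°) = 0.5 I₀ · cos²(8°) = 0.4903 I₀.
Target fraction: 3510 / 1.43e4 lux = 0.2455 of I₀.
Need I₃/I₀ = 0.2455, so cos²(θ − 49°) = 0.2455 / 0.4903 = 0.5006.
θ − 49° = arccos(√0.5006) = 45.0°, giving θ ≈ 49 + 45.0 = 94.0°.

θ ≈ 94°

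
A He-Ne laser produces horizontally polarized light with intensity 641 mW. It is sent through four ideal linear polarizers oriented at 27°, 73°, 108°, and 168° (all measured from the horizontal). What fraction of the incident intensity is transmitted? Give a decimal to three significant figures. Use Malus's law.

By Malus's law, I₁ = 641 mW · cos²(27°) = 508.9 mW.
I₂ = I₁ · cos²(46°) = 508.9 · 0.4826 = 245.6 mW.
I₃ = I₂ · cos²(35°) = 245.6 · 0.671 = 164.8 mW.
I₄ = I₃ · cos²(60°) = 164.8 · 0.25 = 41.19 mW.
Transmitted fraction = 0.06426.

I/I₀ ≈ 0.0643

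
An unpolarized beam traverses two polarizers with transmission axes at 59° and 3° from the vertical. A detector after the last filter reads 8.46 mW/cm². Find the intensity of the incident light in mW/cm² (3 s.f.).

Unpolarized light through the first polarizer → I₁ = ½ I₀, now polarized at 59°.
I₂ = I₁ cos²(3° − 59°) = 0.5 I₀ · cos²(56°) = 0.1563 I₀.
So 8.46 mW/cm² = 0.1563 I₀, giving I₀ = 8.46/0.1563 = 54.11 mW/cm².

I₀ ≈ 54.1 mW/cm²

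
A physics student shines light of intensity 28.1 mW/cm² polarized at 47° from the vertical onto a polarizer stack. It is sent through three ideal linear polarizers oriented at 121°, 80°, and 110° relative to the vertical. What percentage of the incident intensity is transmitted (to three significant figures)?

By Malus's law, I₁ = 28.1 mW/cm² · cos²(74°) = 2.135 mW/cm².
I₂ = I₁ · cos²(41°) = 2.135 · 0.5696 = 1.216 mW/cm².
I₃ = I₂ · cos²(30°) = 1.216 · 0.75 = 0.912 mW/cm².
That is 3.246% of the incident intensity.

≈ 3.25%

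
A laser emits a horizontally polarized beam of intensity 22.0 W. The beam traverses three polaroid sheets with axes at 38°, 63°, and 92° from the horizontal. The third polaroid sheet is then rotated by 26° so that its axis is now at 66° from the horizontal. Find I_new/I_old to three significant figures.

Before rotation:
I₁ = I₀ cos²(38° − 0°) = I₀ cos²(38°) = 0.621 I₀.
I₂ = I₁ cos²(63° − 38°) = 0.621 I₀ · cos²(25°) = 0.5101 I₀.
I₃ = I₂ cos²(92° − 63°) = 0.5101 I₀ · cos²(29°) = 0.3902 I₀.
After rotation:
I₁ = I₀ cos²(38° − 0°) = I₀ cos²(38°) = 0.621 I₀.
I₂ = I₁ cos²(63° − 38°) = 0.621 I₀ · cos²(25°) = 0.5101 I₀.
I₃ = I₂ cos²(66° − 63°) = 0.5101 I₀ · cos²(3°) = 0.5087 I₀.
Ratio = 0.5087 / 0.3902 = 1.304.

I_new/I_old ≈ 1.30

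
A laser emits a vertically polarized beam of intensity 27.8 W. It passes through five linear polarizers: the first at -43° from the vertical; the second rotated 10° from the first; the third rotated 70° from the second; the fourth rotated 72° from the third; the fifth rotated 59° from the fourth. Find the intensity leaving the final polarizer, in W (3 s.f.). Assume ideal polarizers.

I ≈ 0.0427 W

I₁ = 27.8 W · cos²(43°) = 14.87 W.
I₂ = I₁ · cos²(10°) = 14.87 · 0.9698 = 14.42 W.
I₃ = I₂ · cos²(70°) = 14.42 · 0.117 = 1.687 W.
I₄ = I₃ · cos²(72°) = 1.687 · 0.09549 = 0.1611 W.
I₅ = I₄ · cos²(59°) = 0.1611 · 0.2653 = 0.04273 W.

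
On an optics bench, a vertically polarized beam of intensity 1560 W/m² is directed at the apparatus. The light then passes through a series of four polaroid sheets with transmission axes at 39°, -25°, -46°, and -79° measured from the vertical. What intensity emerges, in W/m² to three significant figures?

By Malus's law, I₁ = 1560 W/m² · cos²(39°) = 942.2 W/m².
I₂ = I₁ · cos²(64°) = 942.2 · 0.1922 = 181.1 W/m².
I₃ = I₂ · cos²(21°) = 181.1 · 0.8716 = 157.8 W/m².
I₄ = I₃ · cos²(33°) = 157.8 · 0.7034 = 111 W/m².

I ≈ 111 W/m²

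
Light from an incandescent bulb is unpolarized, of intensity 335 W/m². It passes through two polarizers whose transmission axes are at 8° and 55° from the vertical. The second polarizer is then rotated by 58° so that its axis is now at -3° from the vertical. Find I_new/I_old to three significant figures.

I_new/I_old ≈ 2.07

Before rotation:
Unpolarized light through the first polarizer → I₁ = ½ I₀, now polarized at 8°.
I₂ = I₁ cos²(55° − 8°) = 0.5 I₀ · cos²(47°) = 0.2326 I₀.
After rotation:
Unpolarized light through the first polarizer → I₁ = ½ I₀, now polarized at 8°.
I₂ = I₁ cos²(-3° − 8°) = 0.5 I₀ · cos²(11°) = 0.4818 I₀.
Ratio = 0.4818 / 0.2326 = 2.072.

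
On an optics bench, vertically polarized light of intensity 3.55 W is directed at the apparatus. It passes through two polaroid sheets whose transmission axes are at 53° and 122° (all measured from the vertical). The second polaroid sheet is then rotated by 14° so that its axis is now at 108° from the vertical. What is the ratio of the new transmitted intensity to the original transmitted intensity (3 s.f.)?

Before rotation:
I₁ = I₀ cos²(53° − 0°) = I₀ cos²(53°) = 0.3622 I₀.
I₂ = I₁ cos²(122° − 53°) = 0.3622 I₀ · cos²(69°) = 0.04651 I₀.
After rotation:
I₁ = I₀ cos²(53° − 0°) = I₀ cos²(53°) = 0.3622 I₀.
I₂ = I₁ cos²(108° − 53°) = 0.3622 I₀ · cos²(55°) = 0.1192 I₀.
Ratio = 0.1192 / 0.04651 = 2.562.

I_new/I_old ≈ 2.56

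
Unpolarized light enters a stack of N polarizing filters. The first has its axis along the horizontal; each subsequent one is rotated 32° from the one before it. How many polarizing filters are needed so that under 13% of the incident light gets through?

N = 6

First polarizer halves the unpolarized light: factor 1/2.
Each further stage multiplies by cos²(32°) = 0.7192.
After N polarizers: T = 0.5·0.7192^(N−1). Require T < 0.13 ⇒ N−1 > ln(0.13/0.5)/ln(0.7192) = 4.09, so N−1 ≥ 5 and N = 6.
Check: N=6 gives T = 0.0962 < 0.13; N=5 gives T = 0.1338.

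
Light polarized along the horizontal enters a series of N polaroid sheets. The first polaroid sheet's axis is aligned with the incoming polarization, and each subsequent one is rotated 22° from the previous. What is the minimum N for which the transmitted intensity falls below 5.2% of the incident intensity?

First polarizer is aligned with the polarization: full transmission.
Each further stage multiplies by cos²(22°) = 0.8597.
After N polarizers: T = 0.8597^(N−1). Require T < 0.052 ⇒ N−1 > ln(0.052)/ln(0.8597) = 19.55, so N−1 ≥ 20 and N = 21.
Check: N=21 gives T = 0.0486 < 0.052; N=20 gives T = 0.05653.

N = 21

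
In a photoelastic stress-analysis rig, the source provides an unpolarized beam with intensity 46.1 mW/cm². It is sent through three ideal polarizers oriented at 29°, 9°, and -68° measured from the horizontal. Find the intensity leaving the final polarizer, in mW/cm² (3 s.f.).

I ≈ 1.03 mW/cm²

Unpolarized light through the first polarizer → I₁ = 46.1 mW/cm²/2 = 23.05 mW/cm², polarized at 29°.
I₂ = I₁ · cos²(20°) = 23.05 · 0.883 = 20.35 mW/cm².
I₃ = I₂ · cos²(77°) = 20.35 · 0.0506 = 1.03 mW/cm².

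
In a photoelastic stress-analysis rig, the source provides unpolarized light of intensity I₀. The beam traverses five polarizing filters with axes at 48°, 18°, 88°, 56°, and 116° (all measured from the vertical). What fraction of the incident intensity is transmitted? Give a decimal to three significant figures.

Unpolarized light through the first polarizer → I₁ = ½ I₀, now polarized at 48°.
I₂ = I₁ cos²(18° − 48°) = 0.5 I₀ · cos²(30°) = 0.375 I₀.
I₃ = I₂ cos²(88° − 18°) = 0.375 I₀ · cos²(70°) = 0.04387 I₀.
I₄ = I₃ cos²(56° − 88°) = 0.04387 I₀ · cos²(32°) = 0.03155 I₀.
I₅ = I₄ cos²(116° − 56°) = 0.03155 I₀ · cos²(60°) = 0.007887 I₀.
Transmitted fraction = 0.007887.

≈ 0.00789 I₀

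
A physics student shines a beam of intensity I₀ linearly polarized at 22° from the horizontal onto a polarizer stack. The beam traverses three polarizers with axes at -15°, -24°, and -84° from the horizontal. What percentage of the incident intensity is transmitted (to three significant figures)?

I₁ = I₀ cos²(-15° − 22°) = I₀ cos²(37°) = 0.6378 I₀.
I₂ = I₁ cos²(-24° + 15°) = 0.6378 I₀ · cos²(9°) = 0.6222 I₀.
I₃ = I₂ cos²(-84° + 24°) = 0.6222 I₀ · cos²(60°) = 0.1556 I₀.
That is 15.56% of the incident intensity.

≈ 15.6%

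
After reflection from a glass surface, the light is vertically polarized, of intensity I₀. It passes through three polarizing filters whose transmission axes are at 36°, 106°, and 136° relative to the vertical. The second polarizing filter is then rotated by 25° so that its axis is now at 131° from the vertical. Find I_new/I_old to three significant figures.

I_new/I_old ≈ 0.0859

Before rotation:
By Malus's law, I₁ = I₀ cos²(36° − 0°) = I₀ cos²(36°) = 0.6545 I₀.
I₂ = I₁ cos²(106° − 36°) = 0.6545 I₀ · cos²(70°) = 0.07656 I₀.
I₃ = I₂ cos²(136° − 106°) = 0.07656 I₀ · cos²(30°) = 0.05742 I₀.
After rotation:
I₁ = I₀ cos²(36° − 0°) = I₀ cos²(36°) = 0.6545 I₀.
Angle between axes 1 and 2: 85°. I₂ = 0.6545 I₀ · cos²(85°) = 0.004972 I₀.
I₃ = I₂ cos²(136° − 131°) = 0.004972 I₀ · cos²(5°) = 0.004934 I₀.
Ratio = 0.004934 / 0.05742 = 0.08592.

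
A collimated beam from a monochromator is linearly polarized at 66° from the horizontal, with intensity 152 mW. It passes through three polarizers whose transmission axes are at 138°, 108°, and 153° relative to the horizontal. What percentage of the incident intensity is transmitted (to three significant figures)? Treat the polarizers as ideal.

≈ 3.58%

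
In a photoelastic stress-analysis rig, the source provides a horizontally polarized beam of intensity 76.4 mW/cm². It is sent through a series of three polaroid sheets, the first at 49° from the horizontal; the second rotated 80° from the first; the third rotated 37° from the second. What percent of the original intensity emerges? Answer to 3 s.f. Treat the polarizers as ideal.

≈ 0.828%

I₁ = 76.4 mW/cm² · cos²(49°) = 32.88 mW/cm².
I₂ = I₁ · cos²(80°) = 32.88 · 0.03015 = 0.9916 mW/cm².
I₃ = I₂ · cos²(37°) = 0.9916 · 0.6378 = 0.6324 mW/cm².
That is 0.8278% of the incident intensity.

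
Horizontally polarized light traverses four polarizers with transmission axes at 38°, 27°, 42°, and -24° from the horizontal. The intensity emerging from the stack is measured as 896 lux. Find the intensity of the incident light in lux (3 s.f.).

I₁ = I₀ cos²(38° − 0°) = I₀ cos²(38°) = 0.621 I₀.
I₂ = I₁ cos²(27° − 38°) = 0.621 I₀ · cos²(11°) = 0.5984 I₀.
I₃ = I₂ cos²(42° − 27°) = 0.5984 I₀ · cos²(15°) = 0.5583 I₀.
I₄ = I₃ cos²(-24° − 42°) = 0.5583 I₀ · cos²(66°) = 0.09236 I₀.
So 896 lux = 0.09236 I₀, giving I₀ = 896/0.09236 = 9701 lux.

I₀ ≈ 9700 lux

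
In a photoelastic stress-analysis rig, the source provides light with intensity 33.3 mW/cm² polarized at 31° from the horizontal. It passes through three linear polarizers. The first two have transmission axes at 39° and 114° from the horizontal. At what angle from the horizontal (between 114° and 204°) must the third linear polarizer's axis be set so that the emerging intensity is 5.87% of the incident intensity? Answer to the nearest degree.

I₁ = I₀ cos²(39° − 31°) = I₀ cos²(8°) = 0.9806 I₀.
I₂ = I₁ cos²(114° − 39°) = 0.9806 I₀ · cos²(75°) = 0.06569 I₀.
Need I₃/I₀ = 0.0587, so cos²(θ − 114°) = 0.0587 / 0.06569 = 0.8936.
θ − 114° = arccos(√0.8936) = 19.0°, giving θ ≈ 114 + 19.0 = 133.0°.

θ ≈ 133°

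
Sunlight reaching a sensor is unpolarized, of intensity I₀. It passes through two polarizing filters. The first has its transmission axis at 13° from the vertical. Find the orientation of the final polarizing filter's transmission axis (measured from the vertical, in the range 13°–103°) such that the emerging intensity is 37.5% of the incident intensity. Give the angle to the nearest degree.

θ ≈ 43°

Unpolarized light through the first polarizer → I₁ = ½ I₀, now polarized at 13°.
Need I₂/I₀ = 0.375, so cos²(θ − 13°) = 0.375 / 0.5 = 0.75.
θ − 13° = arccos(√0.75) = 30.0°, giving θ ≈ 13 + 30.0 = 43.0°.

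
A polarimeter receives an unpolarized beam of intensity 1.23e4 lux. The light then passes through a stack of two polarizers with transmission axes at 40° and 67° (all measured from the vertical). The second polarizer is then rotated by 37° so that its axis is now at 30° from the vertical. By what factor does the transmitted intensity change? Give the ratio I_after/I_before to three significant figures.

Before rotation:
Unpolarized light through the first polarizer → I₁ = ½ I₀, now polarized at 40°.
I₂ = I₁ cos²(67° − 40°) = 0.5 I₀ · cos²(27°) = 0.3969 I₀.
After rotation:
Unpolarized light through the first polarizer → I₁ = ½ I₀, now polarized at 40°.
I₂ = I₁ cos²(30° − 40°) = 0.5 I₀ · cos²(10°) = 0.4849 I₀.
Ratio = 0.4849 / 0.3969 = 1.222.

I_new/I_old ≈ 1.22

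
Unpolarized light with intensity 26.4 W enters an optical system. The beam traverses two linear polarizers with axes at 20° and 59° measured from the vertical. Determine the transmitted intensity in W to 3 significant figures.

I ≈ 7.97 W

Unpolarized light through the first polarizer → I₁ = 26.4 W/2 = 13.2 W, polarized at 20°.
I₂ = I₁ · cos²(39°) = 13.2 · 0.604 = 7.972 W.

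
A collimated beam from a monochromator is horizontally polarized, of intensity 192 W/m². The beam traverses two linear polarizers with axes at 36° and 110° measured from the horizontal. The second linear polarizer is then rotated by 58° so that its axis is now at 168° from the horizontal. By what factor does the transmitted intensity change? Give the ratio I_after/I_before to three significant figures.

Before rotation:
I₁ = I₀ cos²(36° − 0°) = I₀ cos²(36°) = 0.6545 I₀.
I₂ = I₁ cos²(110° − 36°) = 0.6545 I₀ · cos²(74°) = 0.04973 I₀.
After rotation:
I₁ = I₀ cos²(36° − 0°) = I₀ cos²(36°) = 0.6545 I₀.
Angle between axes 1 and 2: 48°. I₂ = 0.6545 I₀ · cos²(48°) = 0.293 I₀.
Ratio = 0.293 / 0.04973 = 5.893.

I_new/I_old ≈ 5.89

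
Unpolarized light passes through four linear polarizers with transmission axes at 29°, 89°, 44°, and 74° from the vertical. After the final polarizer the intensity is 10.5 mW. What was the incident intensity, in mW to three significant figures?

I₀ ≈ 224 mW

Unpolarized light through the first polarizer → I₁ = ½ I₀, now polarized at 29°.
I₂ = I₁ cos²(89° − 29°) = 0.5 I₀ · cos²(60°) = 0.125 I₀.
I₃ = I₂ cos²(44° − 89°) = 0.125 I₀ · cos²(45°) = 0.0625 I₀.
I₄ = I₃ cos²(74° − 44°) = 0.0625 I₀ · cos²(30°) = 0.04688 I₀.
So 10.5 mW = 0.04688 I₀, giving I₀ = 10.5/0.04688 = 224 mW.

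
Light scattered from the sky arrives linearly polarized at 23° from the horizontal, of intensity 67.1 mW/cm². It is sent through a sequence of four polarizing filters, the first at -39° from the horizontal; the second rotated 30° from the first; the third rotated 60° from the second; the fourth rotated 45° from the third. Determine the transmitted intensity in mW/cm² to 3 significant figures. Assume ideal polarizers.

I₁ = 67.1 mW/cm² · cos²(62°) = 14.79 mW/cm².
I₂ = I₁ · cos²(30°) = 14.79 · 0.75 = 11.09 mW/cm².
I₃ = I₂ · cos²(60°) = 11.09 · 0.25 = 2.773 mW/cm².
I₄ = I₃ · cos²(45°) = 2.773 · 0.5 = 1.386 mW/cm².

I ≈ 1.39 mW/cm²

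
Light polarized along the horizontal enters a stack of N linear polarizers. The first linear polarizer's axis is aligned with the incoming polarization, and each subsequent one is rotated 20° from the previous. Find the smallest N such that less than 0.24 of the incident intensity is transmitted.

N = 13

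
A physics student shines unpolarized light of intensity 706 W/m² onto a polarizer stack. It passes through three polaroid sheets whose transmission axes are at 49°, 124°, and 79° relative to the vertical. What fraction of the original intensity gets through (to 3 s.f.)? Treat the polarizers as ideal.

Unpolarized light through the first polarizer → I₁ = 706 W/m²/2 = 353 W/m², polarized at 49°.
I₂ = I₁ · cos²(75°) = 353 · 0.06699 = 23.65 W/m².
I₃ = I₂ · cos²(45°) = 23.65 · 0.5 = 11.82 W/m².
Transmitted fraction = 0.01675.

I/I₀ ≈ 0.0167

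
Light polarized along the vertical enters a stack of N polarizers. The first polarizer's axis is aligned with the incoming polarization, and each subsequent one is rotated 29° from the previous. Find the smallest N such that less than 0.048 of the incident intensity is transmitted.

N = 13

First polarizer is aligned with the polarization: full transmission.
Each further stage multiplies by cos²(29°) = 0.765.
After N polarizers: T = 0.765^(N−1). Require T < 0.048 ⇒ N−1 > ln(0.048)/ln(0.765) = 11.33, so N−1 ≥ 12 and N = 13.
Check: N=13 gives T = 0.04015 < 0.048; N=12 gives T = 0.05248.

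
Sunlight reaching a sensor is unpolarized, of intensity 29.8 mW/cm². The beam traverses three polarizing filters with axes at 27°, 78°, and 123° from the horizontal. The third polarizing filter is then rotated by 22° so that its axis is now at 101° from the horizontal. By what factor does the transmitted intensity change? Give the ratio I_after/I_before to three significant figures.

Before rotation:
Unpolarized light through the first polarizer → I₁ = ½ I₀, now polarized at 27°.
I₂ = I₁ cos²(78° − 27°) = 0.5 I₀ · cos²(51°) = 0.198 I₀.
I₃ = I₂ cos²(123° − 78°) = 0.198 I₀ · cos²(45°) = 0.09901 I₀.
After rotation:
Unpolarized light through the first polarizer → I₁ = ½ I₀, now polarized at 27°.
I₂ = I₁ cos²(78° − 27°) = 0.5 I₀ · cos²(51°) = 0.198 I₀.
I₃ = I₂ cos²(101° − 78°) = 0.198 I₀ · cos²(23°) = 0.1678 I₀.
Ratio = 0.1678 / 0.09901 = 1.695.

I_new/I_old ≈ 1.69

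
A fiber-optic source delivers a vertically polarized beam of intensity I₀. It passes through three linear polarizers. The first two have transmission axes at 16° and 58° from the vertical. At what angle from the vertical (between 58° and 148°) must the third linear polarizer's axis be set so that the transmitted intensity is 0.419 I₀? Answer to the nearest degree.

By Malus's law, I₁ = I₀ cos²(16° − 0°) = I₀ cos²(16°) = 0.924 I₀.
I₂ = I₁ cos²(58° − 16°) = 0.924 I₀ · cos²(42°) = 0.5103 I₀.
Need I₃/I₀ = 0.419, so cos²(θ − 58°) = 0.419 / 0.5103 = 0.8211.
θ − 58° = arccos(√0.8211) = 25.0°, giving θ ≈ 58 + 25.0 = 83.0°.

θ ≈ 83°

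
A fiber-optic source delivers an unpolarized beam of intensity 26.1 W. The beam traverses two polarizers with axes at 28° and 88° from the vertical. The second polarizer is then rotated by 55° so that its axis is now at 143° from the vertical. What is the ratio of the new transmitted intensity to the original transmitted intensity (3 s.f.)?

I_new/I_old ≈ 0.714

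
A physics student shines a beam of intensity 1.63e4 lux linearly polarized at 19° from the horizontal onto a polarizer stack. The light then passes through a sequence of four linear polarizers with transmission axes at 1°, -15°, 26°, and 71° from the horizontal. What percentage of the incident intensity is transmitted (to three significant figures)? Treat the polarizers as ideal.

By Malus's law, I₁ = 1.63e4 lux · cos²(18°) = 1.474e+04 lux.
I₂ = I₁ · cos²(16°) = 1.474e+04 · 0.924 = 1.362e+04 lux.
I₃ = I₂ · cos²(41°) = 1.362e+04 · 0.5696 = 7760 lux.
I₄ = I₃ · cos²(45°) = 7760 · 0.5 = 3880 lux.
That is 23.8% of the incident intensity.

≈ 23.8%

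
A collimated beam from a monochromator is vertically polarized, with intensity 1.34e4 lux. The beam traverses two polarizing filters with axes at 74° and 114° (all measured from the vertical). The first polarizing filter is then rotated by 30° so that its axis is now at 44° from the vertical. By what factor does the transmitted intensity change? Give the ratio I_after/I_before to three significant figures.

I_new/I_old ≈ 1.36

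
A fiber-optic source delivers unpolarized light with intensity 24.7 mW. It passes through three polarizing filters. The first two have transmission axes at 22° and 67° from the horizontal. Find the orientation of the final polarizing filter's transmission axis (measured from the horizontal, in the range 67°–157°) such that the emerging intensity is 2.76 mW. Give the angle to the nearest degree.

Unpolarized light through the first polarizer → I₁ = ½ I₀, now polarized at 22°.
I₂ = I₁ cos²(67° − 22°) = 0.5 I₀ · cos²(45°) = 0.25 I₀.
Target fraction: 2.76 / 24.7 mW = 0.1117 of I₀.
Need I₃/I₀ = 0.1117, so cos²(θ − 67°) = 0.1117 / 0.25 = 0.447.
θ − 67° = arccos(√0.447) = 48.0°, giving θ ≈ 67 + 48.0 = 115.0°.

θ ≈ 115°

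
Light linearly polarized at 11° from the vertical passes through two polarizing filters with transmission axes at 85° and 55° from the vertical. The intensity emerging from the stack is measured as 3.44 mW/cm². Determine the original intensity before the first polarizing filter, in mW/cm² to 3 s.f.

I₀ ≈ 60.4 mW/cm²

I₁ = I₀ cos²(85° − 11°) = I₀ cos²(74°) = 0.07598 I₀.
I₂ = I₁ cos²(55° − 85°) = 0.07598 I₀ · cos²(30°) = 0.05698 I₀.
So 3.44 mW/cm² = 0.05698 I₀, giving I₀ = 3.44/0.05698 = 60.37 mW/cm².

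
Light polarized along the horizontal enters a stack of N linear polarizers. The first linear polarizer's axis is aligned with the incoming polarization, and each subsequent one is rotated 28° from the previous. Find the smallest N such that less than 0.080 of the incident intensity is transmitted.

First polarizer is aligned with the polarization: full transmission.
Each further stage multiplies by cos²(28°) = 0.7796.
After N polarizers: T = 0.7796^(N−1). Require T < 0.080 ⇒ N−1 > ln(0.080)/ln(0.7796) = 10.14, so N−1 ≥ 11 and N = 12.
Check: N=12 gives T = 0.06465 < 0.080; N=11 gives T = 0.08293.

N = 12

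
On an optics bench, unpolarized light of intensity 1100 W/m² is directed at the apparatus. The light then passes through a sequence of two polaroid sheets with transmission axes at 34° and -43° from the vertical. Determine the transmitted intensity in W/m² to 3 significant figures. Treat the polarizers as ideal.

I ≈ 27.8 W/m²

Unpolarized light through the first polarizer → I₁ = 1100 W/m²/2 = 550 W/m², polarized at 34°.
I₂ = I₁ · cos²(77°) = 550 · 0.0506 = 27.83 W/m².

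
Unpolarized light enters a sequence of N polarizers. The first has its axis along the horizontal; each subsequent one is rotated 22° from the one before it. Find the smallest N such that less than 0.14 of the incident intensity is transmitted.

First polarizer halves the unpolarized light: factor 1/2.
Each further stage multiplies by cos²(22°) = 0.8597.
After N polarizers: T = 0.5·0.8597^(N−1). Require T < 0.14 ⇒ N−1 > ln(0.14/0.5)/ln(0.8597) = 8.42, so N−1 ≥ 9 and N = 10.
Check: N=10 gives T = 0.1282 < 0.14; N=9 gives T = 0.1492.

N = 10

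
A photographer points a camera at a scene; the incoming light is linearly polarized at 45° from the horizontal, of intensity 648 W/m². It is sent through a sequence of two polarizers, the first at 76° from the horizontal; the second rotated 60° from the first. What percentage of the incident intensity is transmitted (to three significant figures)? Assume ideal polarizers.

≈ 18.4%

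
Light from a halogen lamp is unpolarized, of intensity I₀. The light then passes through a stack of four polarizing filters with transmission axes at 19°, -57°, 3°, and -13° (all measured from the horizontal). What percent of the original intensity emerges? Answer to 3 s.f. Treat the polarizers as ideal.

Unpolarized light through the first polarizer → I₁ = ½ I₀, now polarized at 19°.
I₂ = I₁ cos²(-57° − 19°) = 0.5 I₀ · cos²(76°) = 0.02926 I₀.
I₃ = I₂ cos²(3° + 57°) = 0.02926 I₀ · cos²(60°) = 0.007316 I₀.
I₄ = I₃ cos²(-13° − 3°) = 0.007316 I₀ · cos²(16°) = 0.00676 I₀.
That is 0.676% of the incident intensity.

≈ 0.676%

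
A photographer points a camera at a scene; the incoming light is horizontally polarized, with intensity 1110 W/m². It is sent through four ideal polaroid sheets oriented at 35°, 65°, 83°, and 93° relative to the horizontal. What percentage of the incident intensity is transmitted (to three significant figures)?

By Malus's law, I₁ = 1110 W/m² · cos²(35°) = 744.8 W/m².
I₂ = I₁ · cos²(30°) = 744.8 · 0.75 = 558.6 W/m².
I₃ = I₂ · cos²(18°) = 558.6 · 0.9045 = 505.3 W/m².
I₄ = I₃ · cos²(10°) = 505.3 · 0.9698 = 490 W/m².
That is 44.15% of the incident intensity.

≈ 44.1%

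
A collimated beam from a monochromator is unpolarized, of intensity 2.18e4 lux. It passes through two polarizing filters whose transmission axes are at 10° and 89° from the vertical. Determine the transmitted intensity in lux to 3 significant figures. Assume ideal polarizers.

Unpolarized light through the first polarizer → I₁ = 2.18e4 lux/2 = 1.09e+04 lux, polarized at 10°.
I₂ = I₁ · cos²(79°) = 1.09e+04 · 0.03641 = 396.8 lux.

I ≈ 397 lux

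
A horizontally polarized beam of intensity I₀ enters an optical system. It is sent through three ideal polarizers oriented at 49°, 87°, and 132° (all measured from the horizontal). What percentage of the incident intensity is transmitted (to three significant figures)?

I₁ = I₀ cos²(49° − 0°) = I₀ cos²(49°) = 0.4304 I₀.
I₂ = I₁ cos²(87° − 49°) = 0.4304 I₀ · cos²(38°) = 0.2673 I₀.
I₃ = I₂ cos²(132° − 87°) = 0.2673 I₀ · cos²(45°) = 0.1336 I₀.
That is 13.36% of the incident intensity.

≈ 13.4%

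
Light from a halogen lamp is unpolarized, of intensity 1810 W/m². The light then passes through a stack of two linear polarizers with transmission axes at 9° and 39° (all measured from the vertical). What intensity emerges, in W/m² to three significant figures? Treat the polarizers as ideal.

Unpolarized light through the first polarizer → I₁ = 1810 W/m²/2 = 905 W/m², polarized at 9°.
I₂ = I₁ · cos²(30°) = 905 · 0.75 = 678.8 W/m².

I ≈ 679 W/m²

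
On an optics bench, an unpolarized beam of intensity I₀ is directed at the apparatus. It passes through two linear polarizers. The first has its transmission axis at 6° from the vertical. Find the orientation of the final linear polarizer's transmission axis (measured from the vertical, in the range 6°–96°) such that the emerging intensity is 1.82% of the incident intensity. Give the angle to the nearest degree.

θ ≈ 85°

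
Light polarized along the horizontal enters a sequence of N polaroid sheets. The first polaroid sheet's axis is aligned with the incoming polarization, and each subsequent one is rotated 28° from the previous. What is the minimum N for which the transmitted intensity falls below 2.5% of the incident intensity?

First polarizer is aligned with the polarization: full transmission.
Each further stage multiplies by cos²(28°) = 0.7796.
After N polarizers: T = 0.7796^(N−1). Require T < 0.025 ⇒ N−1 > ln(0.025)/ln(0.7796) = 14.82, so N−1 ≥ 15 and N = 16.
Check: N=16 gives T = 0.02388 < 0.025; N=15 gives T = 0.03063.

N = 16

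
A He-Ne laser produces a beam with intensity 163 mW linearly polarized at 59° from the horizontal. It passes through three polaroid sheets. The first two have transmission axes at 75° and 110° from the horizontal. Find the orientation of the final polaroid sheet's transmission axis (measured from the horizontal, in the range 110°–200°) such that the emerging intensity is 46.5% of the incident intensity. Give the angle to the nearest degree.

I₁ = I₀ cos²(75° − 59°) = I₀ cos²(16°) = 0.924 I₀.
I₂ = I₁ cos²(110° − 75°) = 0.924 I₀ · cos²(35°) = 0.62 I₀.
Need I₃/I₀ = 0.465, so cos²(θ − 110°) = 0.465 / 0.62 = 0.75.
θ − 110° = arccos(√0.75) = 30.0°, giving θ ≈ 110 + 30.0 = 140.0°.

θ ≈ 140°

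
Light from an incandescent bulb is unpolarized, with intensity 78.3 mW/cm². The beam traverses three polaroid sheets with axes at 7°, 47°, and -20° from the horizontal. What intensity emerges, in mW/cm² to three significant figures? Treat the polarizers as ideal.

I ≈ 3.51 mW/cm²

Unpolarized light through the first polarizer → I₁ = 78.3 mW/cm²/2 = 39.15 mW/cm², polarized at 7°.
I₂ = I₁ · cos²(40°) = 39.15 · 0.5868 = 22.97 mW/cm².
I₃ = I₂ · cos²(67°) = 22.97 · 0.1527 = 3.507 mW/cm².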